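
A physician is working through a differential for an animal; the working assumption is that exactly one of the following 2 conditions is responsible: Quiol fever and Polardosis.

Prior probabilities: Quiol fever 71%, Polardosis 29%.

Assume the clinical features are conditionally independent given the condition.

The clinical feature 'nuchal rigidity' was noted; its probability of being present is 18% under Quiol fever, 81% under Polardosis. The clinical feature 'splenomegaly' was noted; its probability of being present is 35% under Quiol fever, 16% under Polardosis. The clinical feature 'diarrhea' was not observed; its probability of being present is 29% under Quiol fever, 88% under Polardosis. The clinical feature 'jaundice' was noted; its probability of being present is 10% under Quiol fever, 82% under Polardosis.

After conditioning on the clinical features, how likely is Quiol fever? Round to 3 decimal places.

By Bayes' rule with conditional independence, the unnormalized weight for each hypothesis is prior × ∏ likelihoods (using 1 − P(present | H) for each absent clinical feature):
  Quiol fever: 0.71 × 0.18 × 0.35 × (1 − 0.29) × 0.10 = 0.0031758
  Polardosis: 0.29 × 0.81 × 0.16 × (1 − 0.88) × 0.82 = 0.0036983
The unnormalized weights sum to 0.0068741.
P(Quiol fever | evidence) = 0.0031758 / 0.0068741 ≈ 0.462.

0.462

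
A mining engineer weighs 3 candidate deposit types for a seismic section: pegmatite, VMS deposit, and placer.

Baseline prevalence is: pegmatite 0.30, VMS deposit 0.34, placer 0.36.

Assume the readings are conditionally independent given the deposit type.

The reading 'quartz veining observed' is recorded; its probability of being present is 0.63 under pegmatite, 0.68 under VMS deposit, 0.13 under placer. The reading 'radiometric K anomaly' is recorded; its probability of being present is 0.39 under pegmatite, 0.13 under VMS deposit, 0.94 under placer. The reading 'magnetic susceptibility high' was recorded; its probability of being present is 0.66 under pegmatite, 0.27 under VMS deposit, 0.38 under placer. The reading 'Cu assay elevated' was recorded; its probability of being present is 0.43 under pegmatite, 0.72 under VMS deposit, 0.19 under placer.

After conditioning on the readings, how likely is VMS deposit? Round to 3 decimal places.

Multiply each prior by the joint likelihood of the reading pattern:
  pegmatite: 0.30 × 0.63 × 0.39 × 0.66 × 0.43 = 0.020919
  VMS deposit: 0.34 × 0.68 × 0.13 × 0.27 × 0.72 = 0.0058429
  placer: 0.36 × 0.13 × 0.94 × 0.38 × 0.19 = 0.0031762
Marginal likelihood of the evidence = 0.029938.
P(VMS deposit | evidence) = 0.0058429 / 0.029938 ≈ 0.195.

0.195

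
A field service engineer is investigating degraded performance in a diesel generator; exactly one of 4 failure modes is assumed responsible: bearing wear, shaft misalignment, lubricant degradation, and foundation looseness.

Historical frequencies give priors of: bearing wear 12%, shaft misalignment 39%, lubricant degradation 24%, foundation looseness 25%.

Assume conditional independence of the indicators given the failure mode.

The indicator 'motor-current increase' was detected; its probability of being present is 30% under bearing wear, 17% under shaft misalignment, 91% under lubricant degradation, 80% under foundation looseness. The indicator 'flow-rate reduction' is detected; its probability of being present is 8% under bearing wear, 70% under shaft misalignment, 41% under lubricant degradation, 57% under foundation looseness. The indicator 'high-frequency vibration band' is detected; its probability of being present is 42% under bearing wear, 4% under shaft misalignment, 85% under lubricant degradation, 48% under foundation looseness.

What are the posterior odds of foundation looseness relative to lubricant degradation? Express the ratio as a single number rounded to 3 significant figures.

0.719

Posterior odds equal prior odds times the likelihood ratio; only the two competing hypotheses matter.
  foundation looseness: 0.25 × 0.80 × 0.57 × 0.48 = 0.05472
  lubricant degradation: 0.24 × 0.91 × 0.41 × 0.85 = 0.076112
Posterior odds = 0.05472 / 0.076112 ≈ 0.719.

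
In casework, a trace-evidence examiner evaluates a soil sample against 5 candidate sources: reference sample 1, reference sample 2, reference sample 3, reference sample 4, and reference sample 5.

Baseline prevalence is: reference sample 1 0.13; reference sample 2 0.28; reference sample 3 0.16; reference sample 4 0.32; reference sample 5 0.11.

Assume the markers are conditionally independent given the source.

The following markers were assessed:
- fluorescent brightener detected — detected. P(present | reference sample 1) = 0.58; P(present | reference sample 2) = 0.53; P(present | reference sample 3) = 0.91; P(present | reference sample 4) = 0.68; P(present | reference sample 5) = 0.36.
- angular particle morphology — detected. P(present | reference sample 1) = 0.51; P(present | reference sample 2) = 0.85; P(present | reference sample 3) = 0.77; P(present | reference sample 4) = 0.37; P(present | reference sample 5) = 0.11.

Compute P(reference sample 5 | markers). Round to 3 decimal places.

0.012

Multiply each prior by the joint likelihood of the marker pattern:
  reference sample 1: 0.13 × 0.58 × 0.51 = 0.038454
  reference sample 2: 0.28 × 0.53 × 0.85 = 0.12614
  reference sample 3: 0.16 × 0.91 × 0.77 = 0.11211
  reference sample 4: 0.32 × 0.68 × 0.37 = 0.080512
  reference sample 5: 0.11 × 0.36 × 0.11 = 0.004356
The unnormalized weights sum to 0.36157.
P(reference sample 5 | evidence) = 0.004356 / 0.36157 ≈ 0.012.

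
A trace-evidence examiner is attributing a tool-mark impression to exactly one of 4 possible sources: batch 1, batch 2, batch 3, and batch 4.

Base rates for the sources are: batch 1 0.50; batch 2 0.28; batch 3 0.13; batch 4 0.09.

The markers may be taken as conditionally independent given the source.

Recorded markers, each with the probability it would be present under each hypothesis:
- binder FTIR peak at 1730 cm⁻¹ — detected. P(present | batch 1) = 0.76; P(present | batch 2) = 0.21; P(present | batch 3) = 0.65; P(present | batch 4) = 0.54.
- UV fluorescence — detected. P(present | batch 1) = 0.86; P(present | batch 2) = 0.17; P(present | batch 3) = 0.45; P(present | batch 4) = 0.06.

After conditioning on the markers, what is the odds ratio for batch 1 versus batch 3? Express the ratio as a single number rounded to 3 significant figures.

Unnormalized posterior weight (prior times the marker likelihoods) for each of the two hypotheses:
  batch 1: 0.50 × 0.76 × 0.86 = 0.3268
  batch 3: 0.13 × 0.65 × 0.45 = 0.038025
Odds(batch 1 : batch 3) = 0.3268 / 0.038025 ≈ 8.59.

8.59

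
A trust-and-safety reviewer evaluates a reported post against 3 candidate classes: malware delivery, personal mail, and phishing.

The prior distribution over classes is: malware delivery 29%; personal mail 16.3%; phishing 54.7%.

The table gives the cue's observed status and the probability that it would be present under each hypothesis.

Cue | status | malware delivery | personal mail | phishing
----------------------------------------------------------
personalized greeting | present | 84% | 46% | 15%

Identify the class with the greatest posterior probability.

malware delivery

For each hypothesis, the unnormalized posterior weight is prior × likelihood:
  malware delivery: 0.290 × 0.84 = 0.2436
  personal mail: 0.163 × 0.46 = 0.07498
  phishing: 0.547 × 0.15 = 0.08205
Marginal likelihood of the evidence = 0.40063.
P(malware delivery | evidence) ≈ 0.2436 / 0.40063 ≈ 0.608
P(personal mail | evidence) ≈ 0.07498 / 0.40063 ≈ 0.187
P(phishing | evidence) ≈ 0.08205 / 0.40063 ≈ 0.205
The largest is 0.608, so malware delivery is most probable.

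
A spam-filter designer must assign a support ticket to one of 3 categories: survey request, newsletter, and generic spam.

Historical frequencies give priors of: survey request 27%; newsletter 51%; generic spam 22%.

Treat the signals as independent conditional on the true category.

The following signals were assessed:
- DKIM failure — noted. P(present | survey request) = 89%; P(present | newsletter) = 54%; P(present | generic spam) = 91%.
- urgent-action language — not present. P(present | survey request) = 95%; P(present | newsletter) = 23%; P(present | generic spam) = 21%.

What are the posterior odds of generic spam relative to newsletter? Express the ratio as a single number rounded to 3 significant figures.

The normalizing constant cancels in an odds ratio, so compute prior × likelihood for the two hypotheses only (using 1 − P(present | H) for each absent signal):
  generic spam: 0.22 × 0.91 × (1 − 0.21) = 0.15816
  newsletter: 0.51 × 0.54 × (1 − 0.23) = 0.21206
Posterior odds = 0.15816 / 0.21206 ≈ 0.746.

0.746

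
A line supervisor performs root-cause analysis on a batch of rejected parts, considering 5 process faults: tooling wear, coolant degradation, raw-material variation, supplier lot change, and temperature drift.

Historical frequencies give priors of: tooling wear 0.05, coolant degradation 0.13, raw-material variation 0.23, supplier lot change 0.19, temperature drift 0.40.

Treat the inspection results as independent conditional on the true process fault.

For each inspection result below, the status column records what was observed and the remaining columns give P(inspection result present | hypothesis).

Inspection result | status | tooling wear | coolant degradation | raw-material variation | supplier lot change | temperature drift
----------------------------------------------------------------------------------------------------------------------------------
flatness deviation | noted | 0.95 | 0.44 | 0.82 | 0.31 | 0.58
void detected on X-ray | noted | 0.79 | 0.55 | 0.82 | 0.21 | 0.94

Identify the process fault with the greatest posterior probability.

temperature drift

By Bayes' rule with conditional independence, the unnormalized weight for each hypothesis is prior × ∏ likelihoods:
  tooling wear: 0.05 × 0.95 × 0.79 = 0.037525
  coolant degradation: 0.13 × 0.44 × 0.55 = 0.03146
  raw-material variation: 0.23 × 0.82 × 0.82 = 0.15465
  supplier lot change: 0.19 × 0.31 × 0.21 = 0.012369
  temperature drift: 0.40 × 0.58 × 0.94 = 0.21808
The unnormalized weights sum to 0.45409.
P(tooling wear | evidence) ≈ 0.037525 / 0.45409 ≈ 0.083
P(coolant degradation | evidence) ≈ 0.03146 / 0.45409 ≈ 0.069
P(raw-material variation | evidence) ≈ 0.15465 / 0.45409 ≈ 0.341
P(supplier lot change | evidence) ≈ 0.012369 / 0.45409 ≈ 0.027
P(temperature drift | evidence) ≈ 0.21808 / 0.45409 ≈ 0.480
The largest is 0.480, so temperature drift is most probable.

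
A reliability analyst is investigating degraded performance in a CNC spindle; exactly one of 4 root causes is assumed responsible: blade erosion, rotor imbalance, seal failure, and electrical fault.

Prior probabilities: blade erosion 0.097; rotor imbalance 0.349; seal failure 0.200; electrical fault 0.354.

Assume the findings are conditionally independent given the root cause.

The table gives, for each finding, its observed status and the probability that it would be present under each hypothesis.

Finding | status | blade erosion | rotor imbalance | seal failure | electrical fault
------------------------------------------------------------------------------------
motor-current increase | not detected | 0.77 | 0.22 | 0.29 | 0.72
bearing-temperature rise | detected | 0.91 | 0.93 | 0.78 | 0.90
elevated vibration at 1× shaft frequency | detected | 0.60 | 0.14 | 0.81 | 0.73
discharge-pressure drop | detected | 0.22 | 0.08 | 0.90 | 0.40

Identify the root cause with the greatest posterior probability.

Multiply each prior by the joint likelihood of the evidence pattern (using 1 − P(present | H) for each absent finding):
  blade erosion: 0.097 × (1 − 0.77) × 0.91 × 0.60 × 0.22 = 0.0026799
  rotor imbalance: 0.349 × (1 − 0.22) × 0.93 × 0.14 × 0.08 = 0.0028354
  seal failure: 0.200 × (1 − 0.29) × 0.78 × 0.81 × 0.90 = 0.080744
  electrical fault: 0.354 × (1 − 0.72) × 0.90 × 0.73 × 0.40 = 0.026049
The unnormalized weights sum to 0.11231.
P(blade erosion | evidence) ≈ 0.0026799 / 0.11231 ≈ 0.024
P(rotor imbalance | evidence) ≈ 0.0028354 / 0.11231 ≈ 0.025
P(seal failure | evidence) ≈ 0.080744 / 0.11231 ≈ 0.719
P(electrical fault | evidence) ≈ 0.026049 / 0.11231 ≈ 0.232
The largest is 0.719, so seal failure is most probable.

seal failure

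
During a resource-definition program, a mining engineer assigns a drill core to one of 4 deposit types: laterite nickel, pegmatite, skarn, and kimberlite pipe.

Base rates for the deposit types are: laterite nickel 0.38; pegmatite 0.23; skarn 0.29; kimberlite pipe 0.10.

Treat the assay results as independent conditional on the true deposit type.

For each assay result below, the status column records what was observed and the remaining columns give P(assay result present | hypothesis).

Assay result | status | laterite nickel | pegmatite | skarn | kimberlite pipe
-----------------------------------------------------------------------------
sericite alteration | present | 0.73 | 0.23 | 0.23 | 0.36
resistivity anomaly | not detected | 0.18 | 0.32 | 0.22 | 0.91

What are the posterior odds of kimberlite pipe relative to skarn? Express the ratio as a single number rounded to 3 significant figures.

0.0623

Posterior odds equal prior odds times the likelihood ratio; only the two competing hypotheses matter (using 1 − P(present | H) for each absent assay result).
  kimberlite pipe: 0.10 × 0.36 × (1 − 0.91) = 0.00324
  skarn: 0.29 × 0.23 × (1 − 0.22) = 0.052026
Odds(kimberlite pipe : skarn) = 0.00324 / 0.052026 ≈ 0.0623.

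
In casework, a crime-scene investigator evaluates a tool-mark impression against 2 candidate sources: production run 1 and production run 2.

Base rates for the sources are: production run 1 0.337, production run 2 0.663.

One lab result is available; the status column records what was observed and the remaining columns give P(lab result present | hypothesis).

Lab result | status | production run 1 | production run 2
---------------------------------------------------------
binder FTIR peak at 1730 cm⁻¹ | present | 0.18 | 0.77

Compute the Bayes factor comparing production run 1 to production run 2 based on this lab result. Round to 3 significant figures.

0.234

The Bayes factor is the ratio of the two likelihoods.
  production run 1: 0.18
  production run 2: 0.77
Bayes factor = 0.18 / 0.77 ≈ 0.234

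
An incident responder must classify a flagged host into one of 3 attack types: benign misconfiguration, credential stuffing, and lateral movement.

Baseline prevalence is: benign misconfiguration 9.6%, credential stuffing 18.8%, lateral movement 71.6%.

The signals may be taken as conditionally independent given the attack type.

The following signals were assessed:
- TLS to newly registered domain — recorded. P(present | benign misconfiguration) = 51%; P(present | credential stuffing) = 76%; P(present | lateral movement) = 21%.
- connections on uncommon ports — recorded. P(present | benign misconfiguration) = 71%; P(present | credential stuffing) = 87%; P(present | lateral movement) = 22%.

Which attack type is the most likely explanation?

credential stuffing

For each hypothesis, the unnormalized posterior weight is prior × product of the signal likelihoods:
  benign misconfiguration: 0.096 × 0.51 × 0.71 = 0.034762
  credential stuffing: 0.188 × 0.76 × 0.87 = 0.12431
  lateral movement: 0.716 × 0.21 × 0.22 = 0.033079
Normalizing constant Z = 0.034762 + 0.12431 + 0.033079 = 0.19215.
P(benign misconfiguration | evidence) ≈ 0.034762 / 0.19215 ≈ 0.181
P(credential stuffing | evidence) ≈ 0.12431 / 0.19215 ≈ 0.647
P(lateral movement | evidence) ≈ 0.033079 / 0.19215 ≈ 0.172
The largest is 0.647, so credential stuffing is most probable.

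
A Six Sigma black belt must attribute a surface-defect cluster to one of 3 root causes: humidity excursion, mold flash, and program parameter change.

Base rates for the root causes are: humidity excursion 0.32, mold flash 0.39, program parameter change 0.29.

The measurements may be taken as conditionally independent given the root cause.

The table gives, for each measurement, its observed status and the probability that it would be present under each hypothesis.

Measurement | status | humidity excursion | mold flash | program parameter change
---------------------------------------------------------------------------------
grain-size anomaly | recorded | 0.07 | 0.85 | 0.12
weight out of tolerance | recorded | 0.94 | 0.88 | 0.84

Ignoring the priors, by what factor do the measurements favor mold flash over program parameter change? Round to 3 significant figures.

The Bayes factor is the ratio of the joint likelihoods of the measurement pattern under the two hypotheses.
  mold flash: 0.85 × 0.88 = 0.748
  program parameter change: 0.12 × 0.84 = 0.1008
Bayes factor = 0.748 / 0.1008 ≈ 7.42

7.42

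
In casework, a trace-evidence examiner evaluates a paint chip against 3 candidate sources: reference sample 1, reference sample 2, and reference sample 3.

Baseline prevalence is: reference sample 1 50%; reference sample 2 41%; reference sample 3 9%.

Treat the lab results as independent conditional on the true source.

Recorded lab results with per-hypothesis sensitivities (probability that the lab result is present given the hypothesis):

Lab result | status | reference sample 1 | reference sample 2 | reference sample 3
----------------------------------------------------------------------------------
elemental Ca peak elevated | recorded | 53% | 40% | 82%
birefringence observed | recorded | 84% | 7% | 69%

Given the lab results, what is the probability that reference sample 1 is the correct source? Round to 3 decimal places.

0.781

For each hypothesis, the unnormalized posterior weight is prior × product of the lab result likelihoods:
  reference sample 1: 0.50 × 0.53 × 0.84 = 0.2226
  reference sample 2: 0.41 × 0.40 × 0.07 = 0.01148
  reference sample 3: 0.09 × 0.82 × 0.69 = 0.050922
The unnormalized weights sum to 0.285.
P(reference sample 1 | evidence) = 0.2226 / 0.285 ≈ 0.781.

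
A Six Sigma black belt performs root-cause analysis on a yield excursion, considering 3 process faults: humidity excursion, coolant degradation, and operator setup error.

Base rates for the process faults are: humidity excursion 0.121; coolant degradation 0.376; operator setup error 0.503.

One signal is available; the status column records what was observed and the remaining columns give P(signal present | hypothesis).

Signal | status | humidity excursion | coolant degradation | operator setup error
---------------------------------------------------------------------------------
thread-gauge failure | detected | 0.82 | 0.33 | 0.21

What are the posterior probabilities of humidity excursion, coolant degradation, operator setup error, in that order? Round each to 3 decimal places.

0.302, 0.377, 0.321

Multiply each prior by the likelihood of the signal:
  humidity excursion: 0.121 × 0.82 = 0.09922
  coolant degradation: 0.376 × 0.33 = 0.12408
  operator setup error: 0.503 × 0.21 = 0.10563
Normalizing constant Z = 0.09922 + 0.12408 + 0.10563 = 0.32893.
P(humidity excursion | evidence) = 0.09922 / 0.32893 ≈ 0.302
P(coolant degradation | evidence) = 0.12408 / 0.32893 ≈ 0.377
P(operator setup error | evidence) = 0.10563 / 0.32893 ≈ 0.321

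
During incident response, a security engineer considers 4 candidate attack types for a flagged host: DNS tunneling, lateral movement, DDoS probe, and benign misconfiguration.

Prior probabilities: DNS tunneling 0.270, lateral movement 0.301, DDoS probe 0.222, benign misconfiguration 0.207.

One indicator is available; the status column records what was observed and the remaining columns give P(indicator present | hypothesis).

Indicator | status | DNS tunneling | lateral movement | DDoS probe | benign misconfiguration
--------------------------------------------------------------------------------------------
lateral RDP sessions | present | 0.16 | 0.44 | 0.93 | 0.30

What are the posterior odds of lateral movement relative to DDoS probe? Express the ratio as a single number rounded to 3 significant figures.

0.641

The normalizing constant cancels in an odds ratio, so compute prior × likelihood for the two hypotheses only:
  lateral movement: 0.301 × 0.44 = 0.13244
  DDoS probe: 0.222 × 0.93 = 0.20646
Posterior odds = 0.13244 / 0.20646 ≈ 0.641.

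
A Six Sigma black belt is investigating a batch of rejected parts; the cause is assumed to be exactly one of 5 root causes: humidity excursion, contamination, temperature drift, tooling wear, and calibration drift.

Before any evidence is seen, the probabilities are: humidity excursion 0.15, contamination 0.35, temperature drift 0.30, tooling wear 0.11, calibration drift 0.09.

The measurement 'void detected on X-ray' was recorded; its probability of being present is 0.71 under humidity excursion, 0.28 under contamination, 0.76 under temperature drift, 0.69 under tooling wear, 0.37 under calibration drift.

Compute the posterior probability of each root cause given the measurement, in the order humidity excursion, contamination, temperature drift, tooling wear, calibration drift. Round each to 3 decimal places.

For each hypothesis, the unnormalized posterior weight is prior × likelihood:
  humidity excursion: 0.15 × 0.71 = 0.1065
  contamination: 0.35 × 0.28 = 0.098
  temperature drift: 0.30 × 0.76 = 0.228
  tooling wear: 0.11 × 0.69 = 0.0759
  calibration drift: 0.09 × 0.37 = 0.0333
Marginal likelihood of the evidence = 0.5417.
P(humidity excursion | evidence) = 0.1065 / 0.5417 ≈ 0.197
P(contamination | evidence) = 0.098 / 0.5417 ≈ 0.181
P(temperature drift | evidence) = 0.228 / 0.5417 ≈ 0.421
P(tooling wear | evidence) = 0.0759 / 0.5417 ≈ 0.140
P(calibration drift | evidence) = 0.0333 / 0.5417 ≈ 0.061

0.197, 0.181, 0.421, 0.140, 0.061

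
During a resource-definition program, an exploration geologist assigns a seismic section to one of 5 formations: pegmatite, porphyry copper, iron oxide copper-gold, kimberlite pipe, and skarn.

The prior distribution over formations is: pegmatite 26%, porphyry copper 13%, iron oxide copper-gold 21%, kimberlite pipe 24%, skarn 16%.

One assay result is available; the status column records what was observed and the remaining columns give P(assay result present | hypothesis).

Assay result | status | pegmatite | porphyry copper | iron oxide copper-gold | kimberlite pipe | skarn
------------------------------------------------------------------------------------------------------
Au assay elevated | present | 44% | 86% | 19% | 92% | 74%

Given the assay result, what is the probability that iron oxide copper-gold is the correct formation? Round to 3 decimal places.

By Bayes' rule, the unnormalized weight for each hypothesis is prior × likelihood:
  pegmatite: 0.26 × 0.44 = 0.1144
  porphyry copper: 0.13 × 0.86 = 0.1118
  iron oxide copper-gold: 0.21 × 0.19 = 0.0399
  kimberlite pipe: 0.24 × 0.92 = 0.2208
  skarn: 0.16 × 0.74 = 0.1184
Normalizing constant Z = 0.1144 + 0.1118 + 0.0399 + 0.2208 + 0.1184 = 0.6053.
P(iron oxide copper-gold | evidence) = 0.0399 / 0.6053 ≈ 0.066.

0.066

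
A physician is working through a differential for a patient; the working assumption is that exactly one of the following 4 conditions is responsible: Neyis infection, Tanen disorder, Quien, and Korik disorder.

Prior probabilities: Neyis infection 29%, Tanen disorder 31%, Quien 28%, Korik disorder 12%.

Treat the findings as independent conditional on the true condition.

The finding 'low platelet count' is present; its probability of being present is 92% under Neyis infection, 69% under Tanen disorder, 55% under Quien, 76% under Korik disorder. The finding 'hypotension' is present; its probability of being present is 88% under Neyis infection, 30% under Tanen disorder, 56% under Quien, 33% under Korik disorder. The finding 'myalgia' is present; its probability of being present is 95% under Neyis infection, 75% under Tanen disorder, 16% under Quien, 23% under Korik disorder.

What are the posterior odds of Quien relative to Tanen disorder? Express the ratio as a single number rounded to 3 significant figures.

0.287

The normalizing constant cancels in an odds ratio, so compute prior × likelihood for the two hypotheses only:
  Quien: 0.28 × 0.55 × 0.56 × 0.16 = 0.013798
  Tanen disorder: 0.31 × 0.69 × 0.30 × 0.75 = 0.048127
Posterior odds = 0.013798 / 0.048127 ≈ 0.287.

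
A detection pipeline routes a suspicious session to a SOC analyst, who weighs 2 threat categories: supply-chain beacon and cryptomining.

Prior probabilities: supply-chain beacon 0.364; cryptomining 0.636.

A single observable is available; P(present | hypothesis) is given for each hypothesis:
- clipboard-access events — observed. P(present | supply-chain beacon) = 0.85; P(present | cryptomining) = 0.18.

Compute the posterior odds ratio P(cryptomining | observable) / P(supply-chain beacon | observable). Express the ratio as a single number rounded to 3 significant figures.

The normalizing constant cancels in an odds ratio, so compute prior × likelihood for the two hypotheses only:
  cryptomining: 0.636 × 0.18 = 0.11448
  supply-chain beacon: 0.364 × 0.85 = 0.3094
Odds(cryptomining : supply-chain beacon) = 0.11448 / 0.3094 ≈ 0.370.

0.370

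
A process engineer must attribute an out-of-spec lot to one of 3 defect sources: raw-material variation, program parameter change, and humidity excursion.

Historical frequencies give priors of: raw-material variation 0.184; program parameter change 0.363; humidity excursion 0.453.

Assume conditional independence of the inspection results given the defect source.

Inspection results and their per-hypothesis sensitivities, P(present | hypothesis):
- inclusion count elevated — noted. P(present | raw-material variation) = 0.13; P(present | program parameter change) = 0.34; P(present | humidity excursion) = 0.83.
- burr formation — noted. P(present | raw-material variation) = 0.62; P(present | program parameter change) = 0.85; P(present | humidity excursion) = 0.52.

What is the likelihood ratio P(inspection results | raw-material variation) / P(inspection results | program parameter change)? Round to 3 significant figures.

Take the product of per-inspection result likelihoods under each hypothesis, then divide.
  raw-material variation: 0.13 × 0.62 = 0.0806
  program parameter change: 0.34 × 0.85 = 0.289
Bayes factor = 0.0806 / 0.289 ≈ 0.279

0.279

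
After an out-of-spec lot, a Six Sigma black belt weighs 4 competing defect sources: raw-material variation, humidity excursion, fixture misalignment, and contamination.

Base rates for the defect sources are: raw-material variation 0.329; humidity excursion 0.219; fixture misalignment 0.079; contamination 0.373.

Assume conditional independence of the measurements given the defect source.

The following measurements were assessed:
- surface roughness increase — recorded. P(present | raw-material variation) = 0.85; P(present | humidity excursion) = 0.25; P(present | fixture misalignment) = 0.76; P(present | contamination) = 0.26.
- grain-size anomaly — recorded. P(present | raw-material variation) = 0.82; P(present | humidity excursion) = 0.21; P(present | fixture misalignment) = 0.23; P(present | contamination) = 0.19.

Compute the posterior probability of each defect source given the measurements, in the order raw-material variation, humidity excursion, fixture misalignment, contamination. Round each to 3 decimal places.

For each hypothesis, the unnormalized posterior weight is prior × product of the measurement likelihoods:
  raw-material variation: 0.329 × 0.85 × 0.82 = 0.22931
  humidity excursion: 0.219 × 0.25 × 0.21 = 0.011497
  fixture misalignment: 0.079 × 0.76 × 0.23 = 0.013809
  contamination: 0.373 × 0.26 × 0.19 = 0.018426
The unnormalized weights sum to 0.27305.
P(raw-material variation | evidence) = 0.22931 / 0.27305 ≈ 0.840
P(humidity excursion | evidence) = 0.011497 / 0.27305 ≈ 0.042
P(fixture misalignment | evidence) = 0.013809 / 0.27305 ≈ 0.051
P(contamination | evidence) = 0.018426 / 0.27305 ≈ 0.067

0.840, 0.042, 0.051, 0.067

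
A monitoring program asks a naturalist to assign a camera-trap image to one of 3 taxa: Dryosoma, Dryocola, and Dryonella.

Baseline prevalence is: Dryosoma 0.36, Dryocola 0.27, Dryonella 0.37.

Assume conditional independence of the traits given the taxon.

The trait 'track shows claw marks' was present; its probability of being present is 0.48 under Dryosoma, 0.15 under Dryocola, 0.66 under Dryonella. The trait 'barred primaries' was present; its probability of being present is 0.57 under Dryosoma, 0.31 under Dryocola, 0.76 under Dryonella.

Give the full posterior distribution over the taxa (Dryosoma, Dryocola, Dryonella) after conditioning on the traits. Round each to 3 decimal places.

For each hypothesis, the unnormalized posterior weight is prior × product of the trait likelihoods:
  Dryosoma: 0.36 × 0.48 × 0.57 = 0.098496
  Dryocola: 0.27 × 0.15 × 0.31 = 0.012555
  Dryonella: 0.37 × 0.66 × 0.76 = 0.18559
Normalizing constant Z = 0.098496 + 0.012555 + 0.18559 = 0.29664.
P(Dryosoma | evidence) = 0.098496 / 0.29664 ≈ 0.332
P(Dryocola | evidence) = 0.012555 / 0.29664 ≈ 0.042
P(Dryonella | evidence) = 0.18559 / 0.29664 ≈ 0.626

0.332, 0.042, 0.626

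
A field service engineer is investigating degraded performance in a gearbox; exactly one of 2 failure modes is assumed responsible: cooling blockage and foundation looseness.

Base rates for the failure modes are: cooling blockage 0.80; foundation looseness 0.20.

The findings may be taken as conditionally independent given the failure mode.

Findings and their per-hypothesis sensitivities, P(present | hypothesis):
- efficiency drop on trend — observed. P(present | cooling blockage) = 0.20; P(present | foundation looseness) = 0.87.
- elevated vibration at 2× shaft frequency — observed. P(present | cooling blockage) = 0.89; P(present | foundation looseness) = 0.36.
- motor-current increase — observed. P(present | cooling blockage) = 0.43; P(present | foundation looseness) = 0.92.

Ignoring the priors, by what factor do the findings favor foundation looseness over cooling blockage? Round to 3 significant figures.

3.76

The Bayes factor is the ratio of the joint likelihoods of the evidence pattern under the two hypotheses.
  foundation looseness: 0.87 × 0.36 × 0.92 = 0.28814
  cooling blockage: 0.20 × 0.89 × 0.43 = 0.07654
Bayes factor = 0.28814 / 0.07654 ≈ 3.76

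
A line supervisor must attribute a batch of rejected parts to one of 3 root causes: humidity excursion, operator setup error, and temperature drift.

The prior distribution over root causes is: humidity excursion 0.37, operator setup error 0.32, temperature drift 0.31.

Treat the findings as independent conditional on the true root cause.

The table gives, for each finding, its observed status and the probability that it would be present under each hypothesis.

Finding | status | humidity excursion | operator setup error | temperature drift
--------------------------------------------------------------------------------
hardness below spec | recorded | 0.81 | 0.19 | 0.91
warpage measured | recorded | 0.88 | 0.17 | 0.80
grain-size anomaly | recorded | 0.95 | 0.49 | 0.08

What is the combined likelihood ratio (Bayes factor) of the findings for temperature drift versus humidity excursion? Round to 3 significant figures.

The Bayes factor is the ratio of the joint likelihoods of the evidence pattern under the two hypotheses.
  temperature drift: 0.91 × 0.80 × 0.08 = 0.05824
  humidity excursion: 0.81 × 0.88 × 0.95 = 0.67716
Bayes factor = 0.05824 / 0.67716 ≈ 0.0860

0.0860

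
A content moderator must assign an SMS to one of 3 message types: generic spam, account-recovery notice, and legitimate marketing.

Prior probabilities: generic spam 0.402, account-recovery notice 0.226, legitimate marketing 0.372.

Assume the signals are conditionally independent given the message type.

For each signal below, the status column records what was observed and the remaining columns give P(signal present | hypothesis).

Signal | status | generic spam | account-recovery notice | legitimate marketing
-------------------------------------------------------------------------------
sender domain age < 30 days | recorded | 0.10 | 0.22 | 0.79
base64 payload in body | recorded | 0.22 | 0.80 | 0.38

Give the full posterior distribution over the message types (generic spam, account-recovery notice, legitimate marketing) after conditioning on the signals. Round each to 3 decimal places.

0.055, 0.248, 0.697

By Bayes' rule with conditional independence, the unnormalized weight for each hypothesis is prior × ∏ likelihoods:
  generic spam: 0.402 × 0.10 × 0.22 = 0.008844
  account-recovery notice: 0.226 × 0.22 × 0.80 = 0.039776
  legitimate marketing: 0.372 × 0.79 × 0.38 = 0.11167
Marginal likelihood of the evidence = 0.16029.
P(generic spam | evidence) = 0.008844 / 0.16029 ≈ 0.055
P(account-recovery notice | evidence) = 0.039776 / 0.16029 ≈ 0.248
P(legitimate marketing | evidence) = 0.11167 / 0.16029 ≈ 0.697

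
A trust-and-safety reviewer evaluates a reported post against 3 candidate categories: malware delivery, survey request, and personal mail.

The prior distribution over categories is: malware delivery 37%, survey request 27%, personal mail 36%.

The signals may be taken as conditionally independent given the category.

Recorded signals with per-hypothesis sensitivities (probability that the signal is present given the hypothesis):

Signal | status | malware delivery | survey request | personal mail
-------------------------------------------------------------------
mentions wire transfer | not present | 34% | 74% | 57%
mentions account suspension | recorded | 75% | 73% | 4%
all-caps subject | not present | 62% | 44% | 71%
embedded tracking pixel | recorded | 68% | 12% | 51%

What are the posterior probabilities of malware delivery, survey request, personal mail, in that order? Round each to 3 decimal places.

0.916, 0.067, 0.018

By Bayes' rule with conditional independence, the unnormalized weight for each hypothesis is prior × ∏ likelihoods (using 1 − P(present | H) for each absent signal):
  malware delivery: 0.37 × (1 − 0.34) × 0.75 × (1 − 0.62) × 0.68 = 0.047326
  survey request: 0.27 × (1 − 0.74) × 0.73 × (1 − 0.44) × 0.12 = 0.0034437
  personal mail: 0.36 × (1 − 0.57) × 0.04 × (1 − 0.71) × 0.51 = 0.0009158
Marginal likelihood of the evidence = 0.051685.
P(malware delivery | evidence) = 0.047326 / 0.051685 ≈ 0.916
P(survey request | evidence) = 0.0034437 / 0.051685 ≈ 0.067
P(personal mail | evidence) = 0.0009158 / 0.051685 ≈ 0.018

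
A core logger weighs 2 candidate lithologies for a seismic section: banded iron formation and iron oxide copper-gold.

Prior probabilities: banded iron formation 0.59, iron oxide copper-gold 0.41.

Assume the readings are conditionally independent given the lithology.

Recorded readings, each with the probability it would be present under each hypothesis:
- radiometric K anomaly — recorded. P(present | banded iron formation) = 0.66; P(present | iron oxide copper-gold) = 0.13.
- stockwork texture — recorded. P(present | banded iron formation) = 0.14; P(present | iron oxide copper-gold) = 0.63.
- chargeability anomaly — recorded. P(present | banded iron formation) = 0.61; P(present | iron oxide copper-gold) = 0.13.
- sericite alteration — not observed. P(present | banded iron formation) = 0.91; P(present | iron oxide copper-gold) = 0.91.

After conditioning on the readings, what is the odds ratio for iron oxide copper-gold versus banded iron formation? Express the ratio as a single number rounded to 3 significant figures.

0.131

Unnormalized posterior weight (prior times the reading likelihoods) for each of the two hypotheses (using 1 − P(present | H) for each absent reading):
  iron oxide copper-gold: 0.41 × 0.13 × 0.63 × 0.13 × (1 − 0.91) = 0.00039287
  banded iron formation: 0.59 × 0.66 × 0.14 × 0.61 × (1 − 0.91) = 0.0029929
Posterior odds = 0.00039287 / 0.0029929 ≈ 0.131.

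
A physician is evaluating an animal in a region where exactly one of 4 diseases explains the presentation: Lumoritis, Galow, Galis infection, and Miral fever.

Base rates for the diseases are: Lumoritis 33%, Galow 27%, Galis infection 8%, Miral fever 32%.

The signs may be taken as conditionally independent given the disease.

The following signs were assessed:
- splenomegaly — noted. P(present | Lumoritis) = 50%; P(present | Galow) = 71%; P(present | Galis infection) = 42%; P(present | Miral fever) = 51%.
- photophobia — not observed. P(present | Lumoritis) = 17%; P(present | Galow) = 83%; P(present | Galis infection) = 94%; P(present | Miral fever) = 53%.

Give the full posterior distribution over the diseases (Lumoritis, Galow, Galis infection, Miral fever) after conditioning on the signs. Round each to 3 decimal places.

0.552, 0.131, 0.008, 0.309

For each hypothesis, the unnormalized posterior weight is prior × product of the sign likelihoods (using 1 − P(present | H) for each absent sign):
  Lumoritis: 0.33 × 0.50 × (1 − 0.17) = 0.13695
  Galow: 0.27 × 0.71 × (1 − 0.83) = 0.032589
  Galis infection: 0.08 × 0.42 × (1 − 0.94) = 0.002016
  Miral fever: 0.32 × 0.51 × (1 − 0.53) = 0.076704
Normalizing constant Z = 0.13695 + 0.032589 + 0.002016 + 0.076704 = 0.24826.
P(Lumoritis | evidence) = 0.13695 / 0.24826 ≈ 0.552
P(Galow | evidence) = 0.032589 / 0.24826 ≈ 0.131
P(Galis infection | evidence) = 0.002016 / 0.24826 ≈ 0.008
P(Miral fever | evidence) = 0.076704 / 0.24826 ≈ 0.309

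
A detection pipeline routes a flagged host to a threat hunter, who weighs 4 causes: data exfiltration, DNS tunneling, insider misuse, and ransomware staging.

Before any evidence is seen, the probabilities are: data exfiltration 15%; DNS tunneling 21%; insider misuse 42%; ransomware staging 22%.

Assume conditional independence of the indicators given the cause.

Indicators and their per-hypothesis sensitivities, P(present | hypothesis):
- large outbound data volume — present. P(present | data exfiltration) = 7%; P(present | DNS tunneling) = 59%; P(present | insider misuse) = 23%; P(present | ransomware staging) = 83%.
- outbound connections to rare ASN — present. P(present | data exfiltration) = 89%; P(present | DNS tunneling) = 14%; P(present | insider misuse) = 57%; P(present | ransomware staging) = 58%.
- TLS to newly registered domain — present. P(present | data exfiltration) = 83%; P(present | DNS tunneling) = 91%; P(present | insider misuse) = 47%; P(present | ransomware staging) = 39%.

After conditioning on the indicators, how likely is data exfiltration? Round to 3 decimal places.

0.085

By Bayes' rule with conditional independence, the unnormalized weight for each hypothesis is prior × ∏ likelihoods:
  data exfiltration: 0.15 × 0.07 × 0.89 × 0.83 = 0.0077564
  DNS tunneling: 0.21 × 0.59 × 0.14 × 0.91 = 0.015785
  insider misuse: 0.42 × 0.23 × 0.57 × 0.47 = 0.025879
  ransomware staging: 0.22 × 0.83 × 0.58 × 0.39 = 0.041304
The unnormalized weights sum to 0.090724.
P(data exfiltration | evidence) = 0.0077564 / 0.090724 ≈ 0.085.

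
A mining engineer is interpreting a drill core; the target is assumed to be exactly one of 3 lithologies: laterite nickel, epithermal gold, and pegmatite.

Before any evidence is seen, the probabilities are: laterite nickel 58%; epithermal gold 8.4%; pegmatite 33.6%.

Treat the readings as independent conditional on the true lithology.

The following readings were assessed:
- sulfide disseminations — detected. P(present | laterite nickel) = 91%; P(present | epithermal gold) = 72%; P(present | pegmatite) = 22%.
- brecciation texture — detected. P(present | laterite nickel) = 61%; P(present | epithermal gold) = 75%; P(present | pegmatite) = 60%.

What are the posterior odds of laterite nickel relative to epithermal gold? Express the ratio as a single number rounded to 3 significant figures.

7.10

Unnormalized posterior weight (prior times the reading likelihoods) for each of the two hypotheses:
  laterite nickel: 0.580 × 0.91 × 0.61 = 0.32196
  epithermal gold: 0.084 × 0.72 × 0.75 = 0.04536
Odds(laterite nickel : epithermal gold) = 0.32196 / 0.04536 ≈ 7.10.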